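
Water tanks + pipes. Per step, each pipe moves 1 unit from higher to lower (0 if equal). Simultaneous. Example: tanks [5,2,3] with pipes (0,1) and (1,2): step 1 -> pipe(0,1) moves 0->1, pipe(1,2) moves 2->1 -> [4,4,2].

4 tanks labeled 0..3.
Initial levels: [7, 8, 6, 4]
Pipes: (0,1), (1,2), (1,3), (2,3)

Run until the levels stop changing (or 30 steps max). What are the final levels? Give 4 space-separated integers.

Step 1: flows [1->0,1->2,1->3,2->3] -> levels [8 5 6 6]
Step 2: flows [0->1,2->1,3->1,2=3] -> levels [7 8 5 5]
Step 3: flows [1->0,1->2,1->3,2=3] -> levels [8 5 6 6]
  -> period-2 cycle: step 3 state = step 1 state; never stabilizes
  -> state at step 30: (30-1) mod 2 = 1, same as step 2 -> [7 8 5 5]

Answer: 7 8 5 5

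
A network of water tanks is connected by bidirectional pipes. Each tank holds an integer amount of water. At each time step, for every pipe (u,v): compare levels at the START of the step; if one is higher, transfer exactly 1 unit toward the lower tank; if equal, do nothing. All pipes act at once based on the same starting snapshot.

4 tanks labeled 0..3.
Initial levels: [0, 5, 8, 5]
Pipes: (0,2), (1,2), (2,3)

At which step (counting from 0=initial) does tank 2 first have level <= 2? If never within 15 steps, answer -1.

Step 1: flows [2->0,2->1,2->3] -> levels [1 6 5 6]
Step 2: flows [2->0,1->2,3->2] -> levels [2 5 6 5]
Step 3: flows [2->0,2->1,2->3] -> levels [3 6 3 6]
Step 4: flows [0=2,1->2,3->2] -> levels [3 5 5 5]
Step 5: flows [2->0,1=2,2=3] -> levels [4 5 4 5]
Step 6: flows [0=2,1->2,3->2] -> levels [4 4 6 4]
Step 7: flows [2->0,2->1,2->3] -> levels [5 5 3 5]
Step 8: flows [0->2,1->2,3->2] -> levels [4 4 6 4]
  -> period-2 cycle (repeats step 6); tank 2 never drops to <=2
Tank 2 never reaches <=2 within 15 steps

Answer: -1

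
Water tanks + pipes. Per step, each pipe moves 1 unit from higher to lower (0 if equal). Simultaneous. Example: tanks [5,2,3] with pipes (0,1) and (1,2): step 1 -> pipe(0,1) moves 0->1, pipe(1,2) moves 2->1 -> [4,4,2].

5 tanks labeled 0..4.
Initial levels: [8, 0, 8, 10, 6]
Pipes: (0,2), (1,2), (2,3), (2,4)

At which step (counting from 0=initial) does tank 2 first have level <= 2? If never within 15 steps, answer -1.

Step 1: flows [0=2,2->1,3->2,2->4] -> levels [8 1 7 9 7]
Step 2: flows [0->2,2->1,3->2,2=4] -> levels [7 2 8 8 7]
Step 3: flows [2->0,2->1,2=3,2->4] -> levels [8 3 5 8 8]
Step 4: flows [0->2,2->1,3->2,4->2] -> levels [7 4 7 7 7]
Step 5: flows [0=2,2->1,2=3,2=4] -> levels [7 5 6 7 7]
Step 6: flows [0->2,2->1,3->2,4->2] -> levels [6 6 8 6 6]
Step 7: flows [2->0,2->1,2->3,2->4] -> levels [7 7 4 7 7]
Step 8: flows [0->2,1->2,3->2,4->2] -> levels [6 6 8 6 6]
  -> period-2 cycle (repeats step 6); tank 2 never drops to <=2
Tank 2 never reaches <=2 within 15 steps

Answer: -1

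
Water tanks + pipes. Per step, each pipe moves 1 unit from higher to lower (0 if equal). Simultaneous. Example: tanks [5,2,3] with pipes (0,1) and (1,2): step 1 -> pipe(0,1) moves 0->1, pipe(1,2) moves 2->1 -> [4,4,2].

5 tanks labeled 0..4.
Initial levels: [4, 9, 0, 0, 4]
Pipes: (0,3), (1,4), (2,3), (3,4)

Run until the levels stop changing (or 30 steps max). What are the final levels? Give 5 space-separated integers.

Step 1: flows [0->3,1->4,2=3,4->3] -> levels [3 8 0 2 4]
Step 2: flows [0->3,1->4,3->2,4->3] -> levels [2 7 1 3 4]
Step 3: flows [3->0,1->4,3->2,4->3] -> levels [3 6 2 2 4]
Step 4: flows [0->3,1->4,2=3,4->3] -> levels [2 5 2 4 4]
Step 5: flows [3->0,1->4,3->2,3=4] -> levels [3 4 3 2 5]
Step 6: flows [0->3,4->1,2->3,4->3] -> levels [2 5 2 5 3]
Step 7: flows [3->0,1->4,3->2,3->4] -> levels [3 4 3 2 5]
  -> period-2 cycle: step 7 state = step 5 state; never stabilizes
  -> state at step 30: (30-5) mod 2 = 1, same as step 6 -> [2 5 2 5 3]

Answer: 2 5 2 5 3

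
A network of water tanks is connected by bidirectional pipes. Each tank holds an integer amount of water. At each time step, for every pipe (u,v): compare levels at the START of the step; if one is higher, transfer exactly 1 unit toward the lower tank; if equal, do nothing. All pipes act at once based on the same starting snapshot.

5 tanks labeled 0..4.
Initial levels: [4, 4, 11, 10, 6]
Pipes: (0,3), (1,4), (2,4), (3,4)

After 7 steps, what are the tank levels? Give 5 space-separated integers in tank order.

Step 1: flows [3->0,4->1,2->4,3->4] -> levels [5 5 10 8 7]
Step 2: flows [3->0,4->1,2->4,3->4] -> levels [6 6 9 6 8]
Step 3: flows [0=3,4->1,2->4,4->3] -> levels [6 7 8 7 7]
Step 4: flows [3->0,1=4,2->4,3=4] -> levels [7 7 7 6 8]
Step 5: flows [0->3,4->1,4->2,4->3] -> levels [6 8 8 8 5]
Step 6: flows [3->0,1->4,2->4,3->4] -> levels [7 7 7 6 8]
  -> period-2 cycle: step 6 state = step 4 state
  -> state at step 7: (7-4) mod 2 = 1, same as step 5 -> [6 8 8 8 5]

Answer: 6 8 8 8 5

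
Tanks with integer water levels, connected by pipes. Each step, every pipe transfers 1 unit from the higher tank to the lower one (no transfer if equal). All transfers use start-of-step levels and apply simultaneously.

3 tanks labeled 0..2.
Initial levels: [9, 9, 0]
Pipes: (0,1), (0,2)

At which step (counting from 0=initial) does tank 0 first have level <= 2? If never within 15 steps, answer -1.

Answer: -1

Derivation:
Step 1: flows [0=1,0->2] -> levels [8 9 1]
Step 2: flows [1->0,0->2] -> levels [8 8 2]
Step 3: flows [0=1,0->2] -> levels [7 8 3]
Step 4: flows [1->0,0->2] -> levels [7 7 4]
Step 5: flows [0=1,0->2] -> levels [6 7 5]
Step 6: flows [1->0,0->2] -> levels [6 6 6]
Step 7: flows [0=1,0=2] -> levels [6 6 6]
  -> stable; tank 0 stays at 6 > 2
Tank 0 never reaches <=2 within 15 steps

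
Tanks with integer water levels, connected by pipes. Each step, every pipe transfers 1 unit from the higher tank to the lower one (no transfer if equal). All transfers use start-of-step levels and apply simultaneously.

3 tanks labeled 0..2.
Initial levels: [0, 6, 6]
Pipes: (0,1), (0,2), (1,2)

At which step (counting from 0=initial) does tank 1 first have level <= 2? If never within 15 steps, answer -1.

Step 1: flows [1->0,2->0,1=2] -> levels [2 5 5]
Step 2: flows [1->0,2->0,1=2] -> levels [4 4 4]
Step 3: flows [0=1,0=2,1=2] -> levels [4 4 4]
  -> stable; tank 1 stays at 4 > 2
Tank 1 never reaches <=2 within 15 steps

Answer: -1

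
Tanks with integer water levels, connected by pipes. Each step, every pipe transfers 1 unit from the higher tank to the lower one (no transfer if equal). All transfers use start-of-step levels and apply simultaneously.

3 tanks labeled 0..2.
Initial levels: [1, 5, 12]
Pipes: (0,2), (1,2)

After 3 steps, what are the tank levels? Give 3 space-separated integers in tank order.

Answer: 4 8 6

Derivation:
Step 1: flows [2->0,2->1] -> levels [2 6 10]
Step 2: flows [2->0,2->1] -> levels [3 7 8]
Step 3: flows [2->0,2->1] -> levels [4 8 6]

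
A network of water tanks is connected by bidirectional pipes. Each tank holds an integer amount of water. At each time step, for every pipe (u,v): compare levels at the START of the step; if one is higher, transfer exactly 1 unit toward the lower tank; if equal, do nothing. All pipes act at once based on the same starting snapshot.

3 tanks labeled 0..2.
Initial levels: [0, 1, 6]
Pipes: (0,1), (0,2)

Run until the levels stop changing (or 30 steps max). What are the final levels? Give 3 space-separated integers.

Step 1: flows [1->0,2->0] -> levels [2 0 5]
Step 2: flows [0->1,2->0] -> levels [2 1 4]
Step 3: flows [0->1,2->0] -> levels [2 2 3]
Step 4: flows [0=1,2->0] -> levels [3 2 2]
Step 5: flows [0->1,0->2] -> levels [1 3 3]
Step 6: flows [1->0,2->0] -> levels [3 2 2]
  -> period-2 cycle: step 6 state = step 4 state; never stabilizes
  -> state at step 30: (30-4) mod 2 = 0, same as step 4 -> [3 2 2]

Answer: 3 2 2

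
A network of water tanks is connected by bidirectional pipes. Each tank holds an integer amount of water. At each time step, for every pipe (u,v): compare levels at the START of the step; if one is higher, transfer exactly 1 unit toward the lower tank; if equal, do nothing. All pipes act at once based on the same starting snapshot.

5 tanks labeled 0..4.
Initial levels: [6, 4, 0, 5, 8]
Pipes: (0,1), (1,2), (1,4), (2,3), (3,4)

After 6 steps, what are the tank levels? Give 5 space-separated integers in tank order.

Step 1: flows [0->1,1->2,4->1,3->2,4->3] -> levels [5 5 2 5 6]
Step 2: flows [0=1,1->2,4->1,3->2,4->3] -> levels [5 5 4 5 4]
Step 3: flows [0=1,1->2,1->4,3->2,3->4] -> levels [5 3 6 3 6]
Step 4: flows [0->1,2->1,4->1,2->3,4->3] -> levels [4 6 4 5 4]
Step 5: flows [1->0,1->2,1->4,3->2,3->4] -> levels [5 3 6 3 6]
  -> period-2 cycle: step 5 state = step 3 state
  -> state at step 6: (6-3) mod 2 = 1, same as step 4 -> [4 6 4 5 4]

Answer: 4 6 4 5 4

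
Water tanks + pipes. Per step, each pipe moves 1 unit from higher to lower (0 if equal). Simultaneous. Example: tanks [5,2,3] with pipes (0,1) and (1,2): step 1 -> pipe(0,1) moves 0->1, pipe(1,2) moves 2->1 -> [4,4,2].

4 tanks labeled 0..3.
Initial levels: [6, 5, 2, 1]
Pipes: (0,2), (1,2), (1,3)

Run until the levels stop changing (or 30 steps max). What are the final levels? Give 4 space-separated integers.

Answer: 3 2 5 4

Derivation:
Step 1: flows [0->2,1->2,1->3] -> levels [5 3 4 2]
Step 2: flows [0->2,2->1,1->3] -> levels [4 3 4 3]
Step 3: flows [0=2,2->1,1=3] -> levels [4 4 3 3]
Step 4: flows [0->2,1->2,1->3] -> levels [3 2 5 4]
Step 5: flows [2->0,2->1,3->1] -> levels [4 4 3 3]
  -> period-2 cycle: step 5 state = step 3 state; never stabilizes
  -> state at step 30: (30-3) mod 2 = 1, same as step 4 -> [3 2 5 4]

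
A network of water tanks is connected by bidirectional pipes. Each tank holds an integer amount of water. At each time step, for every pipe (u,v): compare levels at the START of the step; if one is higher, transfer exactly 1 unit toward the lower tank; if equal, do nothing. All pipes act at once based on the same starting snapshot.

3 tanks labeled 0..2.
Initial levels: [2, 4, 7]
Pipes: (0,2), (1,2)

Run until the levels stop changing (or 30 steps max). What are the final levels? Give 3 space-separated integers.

Answer: 5 5 3

Derivation:
Step 1: flows [2->0,2->1] -> levels [3 5 5]
Step 2: flows [2->0,1=2] -> levels [4 5 4]
Step 3: flows [0=2,1->2] -> levels [4 4 5]
Step 4: flows [2->0,2->1] -> levels [5 5 3]
Step 5: flows [0->2,1->2] -> levels [4 4 5]
  -> period-2 cycle: step 5 state = step 3 state; never stabilizes
  -> state at step 30: (30-3) mod 2 = 1, same as step 4 -> [5 5 3]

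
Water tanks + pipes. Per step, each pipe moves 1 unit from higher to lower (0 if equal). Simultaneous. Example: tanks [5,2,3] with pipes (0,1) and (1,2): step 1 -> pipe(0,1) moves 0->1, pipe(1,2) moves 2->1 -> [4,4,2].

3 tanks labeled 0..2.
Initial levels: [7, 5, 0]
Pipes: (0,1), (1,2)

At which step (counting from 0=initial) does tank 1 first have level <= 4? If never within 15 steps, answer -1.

Answer: 3

Derivation:
Step 1: flows [0->1,1->2] -> levels [6 5 1]
Step 2: flows [0->1,1->2] -> levels [5 5 2]
Step 3: flows [0=1,1->2] -> levels [5 4 3]
Tank 1 first reaches <=4 at step 3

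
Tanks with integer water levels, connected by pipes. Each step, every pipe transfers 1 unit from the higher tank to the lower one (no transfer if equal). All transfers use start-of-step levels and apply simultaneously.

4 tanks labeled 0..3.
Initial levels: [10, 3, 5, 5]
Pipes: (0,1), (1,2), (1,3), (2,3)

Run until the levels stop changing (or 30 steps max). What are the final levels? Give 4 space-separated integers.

Answer: 6 5 6 6

Derivation:
Step 1: flows [0->1,2->1,3->1,2=3] -> levels [9 6 4 4]
Step 2: flows [0->1,1->2,1->3,2=3] -> levels [8 5 5 5]
Step 3: flows [0->1,1=2,1=3,2=3] -> levels [7 6 5 5]
Step 4: flows [0->1,1->2,1->3,2=3] -> levels [6 5 6 6]
Step 5: flows [0->1,2->1,3->1,2=3] -> levels [5 8 5 5]
Step 6: flows [1->0,1->2,1->3,2=3] -> levels [6 5 6 6]
  -> period-2 cycle: step 6 state = step 4 state; never stabilizes
  -> state at step 30: (30-4) mod 2 = 0, same as step 4 -> [6 5 6 6]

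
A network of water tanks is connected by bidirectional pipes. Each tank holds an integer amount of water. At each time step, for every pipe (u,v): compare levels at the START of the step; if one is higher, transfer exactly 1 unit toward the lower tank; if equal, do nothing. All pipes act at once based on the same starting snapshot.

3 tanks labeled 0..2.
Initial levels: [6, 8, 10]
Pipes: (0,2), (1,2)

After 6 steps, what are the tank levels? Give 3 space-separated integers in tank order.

Answer: 8 8 8

Derivation:
Step 1: flows [2->0,2->1] -> levels [7 9 8]
Step 2: flows [2->0,1->2] -> levels [8 8 8]
Step 3: flows [0=2,1=2] -> levels [8 8 8]
  -> stable; steps 4..6 unchanged -> [8 8 8]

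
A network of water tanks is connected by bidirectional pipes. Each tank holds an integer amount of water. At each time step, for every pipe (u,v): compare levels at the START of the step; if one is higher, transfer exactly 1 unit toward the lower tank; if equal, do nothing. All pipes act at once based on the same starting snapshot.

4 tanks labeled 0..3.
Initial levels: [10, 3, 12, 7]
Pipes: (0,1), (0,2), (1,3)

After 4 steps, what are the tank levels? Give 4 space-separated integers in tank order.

Step 1: flows [0->1,2->0,3->1] -> levels [10 5 11 6]
Step 2: flows [0->1,2->0,3->1] -> levels [10 7 10 5]
Step 3: flows [0->1,0=2,1->3] -> levels [9 7 10 6]
Step 4: flows [0->1,2->0,1->3] -> levels [9 7 9 7]

Answer: 9 7 9 7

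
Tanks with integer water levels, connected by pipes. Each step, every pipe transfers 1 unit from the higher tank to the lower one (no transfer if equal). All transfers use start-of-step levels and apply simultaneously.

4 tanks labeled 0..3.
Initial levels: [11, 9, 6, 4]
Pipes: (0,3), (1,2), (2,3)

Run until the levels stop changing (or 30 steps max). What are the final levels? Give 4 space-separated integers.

Step 1: flows [0->3,1->2,2->3] -> levels [10 8 6 6]
Step 2: flows [0->3,1->2,2=3] -> levels [9 7 7 7]
Step 3: flows [0->3,1=2,2=3] -> levels [8 7 7 8]
Step 4: flows [0=3,1=2,3->2] -> levels [8 7 8 7]
Step 5: flows [0->3,2->1,2->3] -> levels [7 8 6 9]
Step 6: flows [3->0,1->2,3->2] -> levels [8 7 8 7]
  -> period-2 cycle: step 6 state = step 4 state; never stabilizes
  -> state at step 30: (30-4) mod 2 = 0, same as step 4 -> [8 7 8 7]

Answer: 8 7 8 7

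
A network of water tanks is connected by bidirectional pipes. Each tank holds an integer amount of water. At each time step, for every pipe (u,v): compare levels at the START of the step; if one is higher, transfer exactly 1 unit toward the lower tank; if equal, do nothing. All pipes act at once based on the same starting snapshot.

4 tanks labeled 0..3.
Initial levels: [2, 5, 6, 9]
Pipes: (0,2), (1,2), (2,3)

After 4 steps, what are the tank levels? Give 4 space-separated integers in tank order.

Step 1: flows [2->0,2->1,3->2] -> levels [3 6 5 8]
Step 2: flows [2->0,1->2,3->2] -> levels [4 5 6 7]
Step 3: flows [2->0,2->1,3->2] -> levels [5 6 5 6]
Step 4: flows [0=2,1->2,3->2] -> levels [5 5 7 5]

Answer: 5 5 7 5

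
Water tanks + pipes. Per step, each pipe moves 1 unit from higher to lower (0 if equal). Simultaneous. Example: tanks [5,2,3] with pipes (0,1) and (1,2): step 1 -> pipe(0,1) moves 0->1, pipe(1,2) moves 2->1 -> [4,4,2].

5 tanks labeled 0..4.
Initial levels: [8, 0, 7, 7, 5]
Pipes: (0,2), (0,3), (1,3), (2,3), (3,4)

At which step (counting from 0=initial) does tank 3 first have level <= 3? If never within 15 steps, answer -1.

Answer: 6

Derivation:
Step 1: flows [0->2,0->3,3->1,2=3,3->4] -> levels [6 1 8 6 6]
Step 2: flows [2->0,0=3,3->1,2->3,3=4] -> levels [7 2 6 6 6]
Step 3: flows [0->2,0->3,3->1,2=3,3=4] -> levels [5 3 7 6 6]
Step 4: flows [2->0,3->0,3->1,2->3,3=4] -> levels [7 4 5 5 6]
Step 5: flows [0->2,0->3,3->1,2=3,4->3] -> levels [5 5 6 6 5]
Step 6: flows [2->0,3->0,3->1,2=3,3->4] -> levels [7 6 5 3 6]
Tank 3 first reaches <=3 at step 6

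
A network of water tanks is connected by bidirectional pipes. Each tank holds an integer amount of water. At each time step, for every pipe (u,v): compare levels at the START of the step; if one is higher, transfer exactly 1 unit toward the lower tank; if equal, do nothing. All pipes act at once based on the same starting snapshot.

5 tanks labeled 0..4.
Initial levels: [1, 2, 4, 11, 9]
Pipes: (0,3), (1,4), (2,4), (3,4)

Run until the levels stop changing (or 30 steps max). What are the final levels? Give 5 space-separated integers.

Step 1: flows [3->0,4->1,4->2,3->4] -> levels [2 3 5 9 8]
Step 2: flows [3->0,4->1,4->2,3->4] -> levels [3 4 6 7 7]
Step 3: flows [3->0,4->1,4->2,3=4] -> levels [4 5 7 6 5]
Step 4: flows [3->0,1=4,2->4,3->4] -> levels [5 5 6 4 7]
Step 5: flows [0->3,4->1,4->2,4->3] -> levels [4 6 7 6 4]
Step 6: flows [3->0,1->4,2->4,3->4] -> levels [5 5 6 4 7]
  -> period-2 cycle: step 6 state = step 4 state; never stabilizes
  -> state at step 30: (30-4) mod 2 = 0, same as step 4 -> [5 5 6 4 7]

Answer: 5 5 6 4 7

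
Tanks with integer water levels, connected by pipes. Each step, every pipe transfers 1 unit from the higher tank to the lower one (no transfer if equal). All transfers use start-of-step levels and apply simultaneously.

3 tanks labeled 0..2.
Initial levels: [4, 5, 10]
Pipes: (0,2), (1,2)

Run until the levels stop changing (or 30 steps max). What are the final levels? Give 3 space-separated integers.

Answer: 7 7 5

Derivation:
Step 1: flows [2->0,2->1] -> levels [5 6 8]
Step 2: flows [2->0,2->1] -> levels [6 7 6]
Step 3: flows [0=2,1->2] -> levels [6 6 7]
Step 4: flows [2->0,2->1] -> levels [7 7 5]
Step 5: flows [0->2,1->2] -> levels [6 6 7]
  -> period-2 cycle: step 5 state = step 3 state; never stabilizes
  -> state at step 30: (30-3) mod 2 = 1, same as step 4 -> [7 7 5]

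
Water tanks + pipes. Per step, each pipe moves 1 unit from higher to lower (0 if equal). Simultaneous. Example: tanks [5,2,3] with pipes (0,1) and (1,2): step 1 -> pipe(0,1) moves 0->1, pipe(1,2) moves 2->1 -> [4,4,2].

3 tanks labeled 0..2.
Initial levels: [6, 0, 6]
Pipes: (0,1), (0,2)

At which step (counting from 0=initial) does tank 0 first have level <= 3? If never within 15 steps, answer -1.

Step 1: flows [0->1,0=2] -> levels [5 1 6]
Step 2: flows [0->1,2->0] -> levels [5 2 5]
Step 3: flows [0->1,0=2] -> levels [4 3 5]
Step 4: flows [0->1,2->0] -> levels [4 4 4]
Step 5: flows [0=1,0=2] -> levels [4 4 4]
  -> stable; tank 0 stays at 4 > 3
Tank 0 never reaches <=3 within 15 steps

Answer: -1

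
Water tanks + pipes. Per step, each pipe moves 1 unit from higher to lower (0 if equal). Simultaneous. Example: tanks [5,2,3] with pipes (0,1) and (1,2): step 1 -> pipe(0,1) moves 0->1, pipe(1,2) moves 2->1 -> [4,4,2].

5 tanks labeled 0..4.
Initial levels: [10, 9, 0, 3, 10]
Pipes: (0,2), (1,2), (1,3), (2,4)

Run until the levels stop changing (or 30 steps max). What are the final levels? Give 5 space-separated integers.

Step 1: flows [0->2,1->2,1->3,4->2] -> levels [9 7 3 4 9]
Step 2: flows [0->2,1->2,1->3,4->2] -> levels [8 5 6 5 8]
Step 3: flows [0->2,2->1,1=3,4->2] -> levels [7 6 7 5 7]
Step 4: flows [0=2,2->1,1->3,2=4] -> levels [7 6 6 6 7]
Step 5: flows [0->2,1=2,1=3,4->2] -> levels [6 6 8 6 6]
Step 6: flows [2->0,2->1,1=3,2->4] -> levels [7 7 5 6 7]
Step 7: flows [0->2,1->2,1->3,4->2] -> levels [6 5 8 7 6]
Step 8: flows [2->0,2->1,3->1,2->4] -> levels [7 7 5 6 7]
  -> period-2 cycle: step 8 state = step 6 state; never stabilizes
  -> state at step 30: (30-6) mod 2 = 0, same as step 6 -> [7 7 5 6 7]

Answer: 7 7 5 6 7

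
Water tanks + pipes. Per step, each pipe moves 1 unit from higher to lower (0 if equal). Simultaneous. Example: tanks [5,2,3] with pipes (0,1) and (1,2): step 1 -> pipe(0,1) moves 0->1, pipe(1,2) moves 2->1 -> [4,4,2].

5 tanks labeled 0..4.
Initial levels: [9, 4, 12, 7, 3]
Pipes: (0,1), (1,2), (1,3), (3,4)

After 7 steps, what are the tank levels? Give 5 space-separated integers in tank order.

Step 1: flows [0->1,2->1,3->1,3->4] -> levels [8 7 11 5 4]
Step 2: flows [0->1,2->1,1->3,3->4] -> levels [7 8 10 5 5]
Step 3: flows [1->0,2->1,1->3,3=4] -> levels [8 7 9 6 5]
Step 4: flows [0->1,2->1,1->3,3->4] -> levels [7 8 8 6 6]
Step 5: flows [1->0,1=2,1->3,3=4] -> levels [8 6 8 7 6]
Step 6: flows [0->1,2->1,3->1,3->4] -> levels [7 9 7 5 7]
Step 7: flows [1->0,1->2,1->3,4->3] -> levels [8 6 8 7 6]

Answer: 8 6 8 7 6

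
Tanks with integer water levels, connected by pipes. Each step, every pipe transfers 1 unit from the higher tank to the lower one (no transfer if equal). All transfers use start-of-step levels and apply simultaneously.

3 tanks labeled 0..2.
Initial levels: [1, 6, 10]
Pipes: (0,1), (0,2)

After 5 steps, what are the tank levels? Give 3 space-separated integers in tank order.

Answer: 5 6 6

Derivation:
Step 1: flows [1->0,2->0] -> levels [3 5 9]
Step 2: flows [1->0,2->0] -> levels [5 4 8]
Step 3: flows [0->1,2->0] -> levels [5 5 7]
Step 4: flows [0=1,2->0] -> levels [6 5 6]
Step 5: flows [0->1,0=2] -> levels [5 6 6]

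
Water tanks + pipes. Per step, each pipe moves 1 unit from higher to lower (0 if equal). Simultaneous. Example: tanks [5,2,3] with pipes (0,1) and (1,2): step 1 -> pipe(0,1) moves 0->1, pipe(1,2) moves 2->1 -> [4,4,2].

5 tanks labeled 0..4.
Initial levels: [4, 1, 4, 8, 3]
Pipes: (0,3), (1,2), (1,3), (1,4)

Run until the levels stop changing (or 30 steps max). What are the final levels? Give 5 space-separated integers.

Answer: 4 2 4 6 4

Derivation:
Step 1: flows [3->0,2->1,3->1,4->1] -> levels [5 4 3 6 2]
Step 2: flows [3->0,1->2,3->1,1->4] -> levels [6 3 4 4 3]
Step 3: flows [0->3,2->1,3->1,1=4] -> levels [5 5 3 4 3]
Step 4: flows [0->3,1->2,1->3,1->4] -> levels [4 2 4 6 4]
Step 5: flows [3->0,2->1,3->1,4->1] -> levels [5 5 3 4 3]
  -> period-2 cycle: step 5 state = step 3 state; never stabilizes
  -> state at step 30: (30-3) mod 2 = 1, same as step 4 -> [4 2 4 6 4]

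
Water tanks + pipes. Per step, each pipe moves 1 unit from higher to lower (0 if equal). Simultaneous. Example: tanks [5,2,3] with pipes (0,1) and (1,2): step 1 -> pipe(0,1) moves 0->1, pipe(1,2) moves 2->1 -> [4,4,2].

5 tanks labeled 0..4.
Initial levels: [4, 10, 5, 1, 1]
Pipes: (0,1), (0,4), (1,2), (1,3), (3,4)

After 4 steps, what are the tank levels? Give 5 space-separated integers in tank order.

Answer: 5 4 5 4 3

Derivation:
Step 1: flows [1->0,0->4,1->2,1->3,3=4] -> levels [4 7 6 2 2]
Step 2: flows [1->0,0->4,1->2,1->3,3=4] -> levels [4 4 7 3 3]
Step 3: flows [0=1,0->4,2->1,1->3,3=4] -> levels [3 4 6 4 4]
Step 4: flows [1->0,4->0,2->1,1=3,3=4] -> levels [5 4 5 4 3]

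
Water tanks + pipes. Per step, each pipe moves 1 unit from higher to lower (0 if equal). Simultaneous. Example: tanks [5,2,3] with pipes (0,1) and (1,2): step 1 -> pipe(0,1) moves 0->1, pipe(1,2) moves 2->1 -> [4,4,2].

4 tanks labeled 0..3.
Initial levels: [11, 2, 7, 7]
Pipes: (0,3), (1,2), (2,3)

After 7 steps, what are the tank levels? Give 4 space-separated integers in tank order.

Step 1: flows [0->3,2->1,2=3] -> levels [10 3 6 8]
Step 2: flows [0->3,2->1,3->2] -> levels [9 4 6 8]
Step 3: flows [0->3,2->1,3->2] -> levels [8 5 6 8]
Step 4: flows [0=3,2->1,3->2] -> levels [8 6 6 7]
Step 5: flows [0->3,1=2,3->2] -> levels [7 6 7 7]
Step 6: flows [0=3,2->1,2=3] -> levels [7 7 6 7]
Step 7: flows [0=3,1->2,3->2] -> levels [7 6 8 6]

Answer: 7 6 8 6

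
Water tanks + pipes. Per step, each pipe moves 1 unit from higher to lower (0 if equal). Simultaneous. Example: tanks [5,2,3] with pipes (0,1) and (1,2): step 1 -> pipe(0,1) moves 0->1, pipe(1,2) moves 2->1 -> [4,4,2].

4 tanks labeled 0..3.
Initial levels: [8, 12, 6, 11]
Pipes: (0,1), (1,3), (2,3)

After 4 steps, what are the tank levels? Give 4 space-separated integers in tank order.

Step 1: flows [1->0,1->3,3->2] -> levels [9 10 7 11]
Step 2: flows [1->0,3->1,3->2] -> levels [10 10 8 9]
Step 3: flows [0=1,1->3,3->2] -> levels [10 9 9 9]
Step 4: flows [0->1,1=3,2=3] -> levels [9 10 9 9]

Answer: 9 10 9 9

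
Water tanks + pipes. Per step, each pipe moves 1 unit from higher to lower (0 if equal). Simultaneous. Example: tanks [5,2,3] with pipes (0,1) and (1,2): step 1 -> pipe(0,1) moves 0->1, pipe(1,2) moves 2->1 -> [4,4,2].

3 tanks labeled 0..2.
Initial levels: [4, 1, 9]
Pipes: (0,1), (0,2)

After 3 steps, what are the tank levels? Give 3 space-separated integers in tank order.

Step 1: flows [0->1,2->0] -> levels [4 2 8]
Step 2: flows [0->1,2->0] -> levels [4 3 7]
Step 3: flows [0->1,2->0] -> levels [4 4 6]

Answer: 4 4 6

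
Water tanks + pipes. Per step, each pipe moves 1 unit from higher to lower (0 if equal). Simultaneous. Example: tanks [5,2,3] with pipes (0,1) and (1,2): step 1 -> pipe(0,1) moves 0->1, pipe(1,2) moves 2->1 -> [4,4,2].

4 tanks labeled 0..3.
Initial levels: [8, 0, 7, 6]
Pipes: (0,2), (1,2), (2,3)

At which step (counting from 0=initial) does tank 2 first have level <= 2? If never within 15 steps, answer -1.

Answer: -1

Derivation:
Step 1: flows [0->2,2->1,2->3] -> levels [7 1 6 7]
Step 2: flows [0->2,2->1,3->2] -> levels [6 2 7 6]
Step 3: flows [2->0,2->1,2->3] -> levels [7 3 4 7]
Step 4: flows [0->2,2->1,3->2] -> levels [6 4 5 6]
Step 5: flows [0->2,2->1,3->2] -> levels [5 5 6 5]
Step 6: flows [2->0,2->1,2->3] -> levels [6 6 3 6]
Step 7: flows [0->2,1->2,3->2] -> levels [5 5 6 5]
  -> period-2 cycle (repeats step 5); tank 2 never drops to <=2
Tank 2 never reaches <=2 within 15 steps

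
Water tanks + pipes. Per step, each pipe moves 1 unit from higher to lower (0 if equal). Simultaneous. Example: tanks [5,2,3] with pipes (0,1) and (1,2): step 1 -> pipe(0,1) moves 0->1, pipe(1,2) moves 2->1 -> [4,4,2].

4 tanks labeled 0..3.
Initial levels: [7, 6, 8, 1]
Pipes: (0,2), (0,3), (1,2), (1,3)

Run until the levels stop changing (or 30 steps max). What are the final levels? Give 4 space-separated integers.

Step 1: flows [2->0,0->3,2->1,1->3] -> levels [7 6 6 3]
Step 2: flows [0->2,0->3,1=2,1->3] -> levels [5 5 7 5]
Step 3: flows [2->0,0=3,2->1,1=3] -> levels [6 6 5 5]
Step 4: flows [0->2,0->3,1->2,1->3] -> levels [4 4 7 7]
Step 5: flows [2->0,3->0,2->1,3->1] -> levels [6 6 5 5]
  -> period-2 cycle: step 5 state = step 3 state; never stabilizes
  -> state at step 30: (30-3) mod 2 = 1, same as step 4 -> [4 4 7 7]

Answer: 4 4 7 7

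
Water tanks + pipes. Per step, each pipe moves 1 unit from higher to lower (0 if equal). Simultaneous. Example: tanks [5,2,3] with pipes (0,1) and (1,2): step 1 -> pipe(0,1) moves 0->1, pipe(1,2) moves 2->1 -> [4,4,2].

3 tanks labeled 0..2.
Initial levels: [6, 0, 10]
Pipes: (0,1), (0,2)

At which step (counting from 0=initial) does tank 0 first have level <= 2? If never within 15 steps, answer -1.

Step 1: flows [0->1,2->0] -> levels [6 1 9]
Step 2: flows [0->1,2->0] -> levels [6 2 8]
Step 3: flows [0->1,2->0] -> levels [6 3 7]
Step 4: flows [0->1,2->0] -> levels [6 4 6]
Step 5: flows [0->1,0=2] -> levels [5 5 6]
Step 6: flows [0=1,2->0] -> levels [6 5 5]
Step 7: flows [0->1,0->2] -> levels [4 6 6]
Step 8: flows [1->0,2->0] -> levels [6 5 5]
  -> period-2 cycle (repeats step 6); tank 0 never drops to <=2
Tank 0 never reaches <=2 within 15 steps

Answer: -1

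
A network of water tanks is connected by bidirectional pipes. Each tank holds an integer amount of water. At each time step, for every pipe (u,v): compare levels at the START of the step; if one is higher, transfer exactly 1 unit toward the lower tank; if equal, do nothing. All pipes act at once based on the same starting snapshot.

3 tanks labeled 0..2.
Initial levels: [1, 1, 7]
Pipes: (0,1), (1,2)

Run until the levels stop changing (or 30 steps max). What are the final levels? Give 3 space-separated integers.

Answer: 3 3 3

Derivation:
Step 1: flows [0=1,2->1] -> levels [1 2 6]
Step 2: flows [1->0,2->1] -> levels [2 2 5]
Step 3: flows [0=1,2->1] -> levels [2 3 4]
Step 4: flows [1->0,2->1] -> levels [3 3 3]
Step 5: flows [0=1,1=2] -> levels [3 3 3]
  -> stable (no change)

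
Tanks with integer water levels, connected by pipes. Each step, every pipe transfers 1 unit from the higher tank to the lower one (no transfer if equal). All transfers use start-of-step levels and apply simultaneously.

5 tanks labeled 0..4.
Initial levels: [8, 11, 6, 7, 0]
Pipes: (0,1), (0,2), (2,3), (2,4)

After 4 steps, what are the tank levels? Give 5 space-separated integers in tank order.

Step 1: flows [1->0,0->2,3->2,2->4] -> levels [8 10 7 6 1]
Step 2: flows [1->0,0->2,2->3,2->4] -> levels [8 9 6 7 2]
Step 3: flows [1->0,0->2,3->2,2->4] -> levels [8 8 7 6 3]
Step 4: flows [0=1,0->2,2->3,2->4] -> levels [7 8 6 7 4]

Answer: 7 8 6 7 4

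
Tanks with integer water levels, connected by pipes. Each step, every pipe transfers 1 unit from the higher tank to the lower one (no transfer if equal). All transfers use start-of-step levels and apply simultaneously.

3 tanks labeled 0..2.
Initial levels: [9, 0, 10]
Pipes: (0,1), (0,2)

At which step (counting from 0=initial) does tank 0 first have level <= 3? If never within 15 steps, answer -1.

Step 1: flows [0->1,2->0] -> levels [9 1 9]
Step 2: flows [0->1,0=2] -> levels [8 2 9]
Step 3: flows [0->1,2->0] -> levels [8 3 8]
Step 4: flows [0->1,0=2] -> levels [7 4 8]
Step 5: flows [0->1,2->0] -> levels [7 5 7]
Step 6: flows [0->1,0=2] -> levels [6 6 7]
Step 7: flows [0=1,2->0] -> levels [7 6 6]
Step 8: flows [0->1,0->2] -> levels [5 7 7]
Step 9: flows [1->0,2->0] -> levels [7 6 6]
  -> period-2 cycle (repeats step 7); tank 0 never drops to <=3
Tank 0 never reaches <=3 within 15 steps

Answer: -1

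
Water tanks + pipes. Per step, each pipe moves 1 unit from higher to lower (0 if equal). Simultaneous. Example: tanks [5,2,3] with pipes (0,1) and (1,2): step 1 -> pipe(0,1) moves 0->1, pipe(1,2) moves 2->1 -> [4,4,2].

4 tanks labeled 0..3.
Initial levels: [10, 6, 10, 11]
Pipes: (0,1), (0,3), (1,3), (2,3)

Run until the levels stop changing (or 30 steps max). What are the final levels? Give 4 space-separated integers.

Answer: 8 9 9 11

Derivation:
Step 1: flows [0->1,3->0,3->1,3->2] -> levels [10 8 11 8]
Step 2: flows [0->1,0->3,1=3,2->3] -> levels [8 9 10 10]
Step 3: flows [1->0,3->0,3->1,2=3] -> levels [10 9 10 8]
Step 4: flows [0->1,0->3,1->3,2->3] -> levels [8 9 9 11]
Step 5: flows [1->0,3->0,3->1,3->2] -> levels [10 9 10 8]
  -> period-2 cycle: step 5 state = step 3 state; never stabilizes
  -> state at step 30: (30-3) mod 2 = 1, same as step 4 -> [8 9 9 11]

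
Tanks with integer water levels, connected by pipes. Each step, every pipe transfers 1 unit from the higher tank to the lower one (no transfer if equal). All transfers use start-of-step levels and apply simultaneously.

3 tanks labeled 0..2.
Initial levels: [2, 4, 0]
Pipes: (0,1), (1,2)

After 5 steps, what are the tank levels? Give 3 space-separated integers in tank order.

Step 1: flows [1->0,1->2] -> levels [3 2 1]
Step 2: flows [0->1,1->2] -> levels [2 2 2]
Step 3: flows [0=1,1=2] -> levels [2 2 2]
  -> stable; steps 4..5 unchanged -> [2 2 2]

Answer: 2 2 2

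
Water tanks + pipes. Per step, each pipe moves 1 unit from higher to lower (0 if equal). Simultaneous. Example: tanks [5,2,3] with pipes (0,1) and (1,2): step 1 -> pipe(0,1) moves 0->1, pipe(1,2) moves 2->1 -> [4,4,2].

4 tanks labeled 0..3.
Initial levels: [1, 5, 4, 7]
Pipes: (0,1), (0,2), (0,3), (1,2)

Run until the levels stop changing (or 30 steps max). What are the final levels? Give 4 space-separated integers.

Answer: 3 5 4 5

Derivation:
Step 1: flows [1->0,2->0,3->0,1->2] -> levels [4 3 4 6]
Step 2: flows [0->1,0=2,3->0,2->1] -> levels [4 5 3 5]
Step 3: flows [1->0,0->2,3->0,1->2] -> levels [5 3 5 4]
Step 4: flows [0->1,0=2,0->3,2->1] -> levels [3 5 4 5]
Step 5: flows [1->0,2->0,3->0,1->2] -> levels [6 3 4 4]
Step 6: flows [0->1,0->2,0->3,2->1] -> levels [3 5 4 5]
  -> period-2 cycle: step 6 state = step 4 state; never stabilizes
  -> state at step 30: (30-4) mod 2 = 0, same as step 4 -> [3 5 4 5]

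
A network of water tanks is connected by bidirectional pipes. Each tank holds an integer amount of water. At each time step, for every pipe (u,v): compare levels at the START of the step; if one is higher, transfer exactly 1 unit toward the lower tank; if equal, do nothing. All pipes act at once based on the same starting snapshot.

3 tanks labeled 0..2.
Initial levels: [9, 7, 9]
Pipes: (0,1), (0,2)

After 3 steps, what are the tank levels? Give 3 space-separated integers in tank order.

Step 1: flows [0->1,0=2] -> levels [8 8 9]
Step 2: flows [0=1,2->0] -> levels [9 8 8]
Step 3: flows [0->1,0->2] -> levels [7 9 9]

Answer: 7 9 9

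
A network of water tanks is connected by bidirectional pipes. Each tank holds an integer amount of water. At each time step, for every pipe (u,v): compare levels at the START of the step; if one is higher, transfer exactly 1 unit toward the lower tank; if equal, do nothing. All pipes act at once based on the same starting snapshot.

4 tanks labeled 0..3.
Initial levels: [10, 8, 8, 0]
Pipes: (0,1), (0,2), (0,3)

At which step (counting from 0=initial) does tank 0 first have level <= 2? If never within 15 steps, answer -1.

Step 1: flows [0->1,0->2,0->3] -> levels [7 9 9 1]
Step 2: flows [1->0,2->0,0->3] -> levels [8 8 8 2]
Step 3: flows [0=1,0=2,0->3] -> levels [7 8 8 3]
Step 4: flows [1->0,2->0,0->3] -> levels [8 7 7 4]
Step 5: flows [0->1,0->2,0->3] -> levels [5 8 8 5]
Step 6: flows [1->0,2->0,0=3] -> levels [7 7 7 5]
Step 7: flows [0=1,0=2,0->3] -> levels [6 7 7 6]
Step 8: flows [1->0,2->0,0=3] -> levels [8 6 6 6]
Step 9: flows [0->1,0->2,0->3] -> levels [5 7 7 7]
Step 10: flows [1->0,2->0,3->0] -> levels [8 6 6 6]
  -> period-2 cycle (repeats step 8); tank 0 never drops to <=2
Tank 0 never reaches <=2 within 15 steps

Answer: -1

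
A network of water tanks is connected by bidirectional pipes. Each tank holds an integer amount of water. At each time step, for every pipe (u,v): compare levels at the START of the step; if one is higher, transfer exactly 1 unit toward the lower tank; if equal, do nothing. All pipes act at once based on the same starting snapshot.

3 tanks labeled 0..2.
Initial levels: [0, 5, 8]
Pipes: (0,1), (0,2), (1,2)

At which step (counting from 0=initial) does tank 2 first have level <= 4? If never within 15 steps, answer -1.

Answer: 2

Derivation:
Step 1: flows [1->0,2->0,2->1] -> levels [2 5 6]
Step 2: flows [1->0,2->0,2->1] -> levels [4 5 4]
Tank 2 first reaches <=4 at step 2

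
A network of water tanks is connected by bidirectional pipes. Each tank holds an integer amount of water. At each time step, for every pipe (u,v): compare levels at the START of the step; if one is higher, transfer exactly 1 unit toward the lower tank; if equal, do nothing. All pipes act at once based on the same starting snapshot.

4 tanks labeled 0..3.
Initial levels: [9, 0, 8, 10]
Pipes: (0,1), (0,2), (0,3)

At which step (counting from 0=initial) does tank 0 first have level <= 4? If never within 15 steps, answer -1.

Step 1: flows [0->1,0->2,3->0] -> levels [8 1 9 9]
Step 2: flows [0->1,2->0,3->0] -> levels [9 2 8 8]
Step 3: flows [0->1,0->2,0->3] -> levels [6 3 9 9]
Step 4: flows [0->1,2->0,3->0] -> levels [7 4 8 8]
Step 5: flows [0->1,2->0,3->0] -> levels [8 5 7 7]
Step 6: flows [0->1,0->2,0->3] -> levels [5 6 8 8]
Step 7: flows [1->0,2->0,3->0] -> levels [8 5 7 7]
  -> period-2 cycle (repeats step 5); tank 0 never drops to <=4
Tank 0 never reaches <=4 within 15 steps

Answer: -1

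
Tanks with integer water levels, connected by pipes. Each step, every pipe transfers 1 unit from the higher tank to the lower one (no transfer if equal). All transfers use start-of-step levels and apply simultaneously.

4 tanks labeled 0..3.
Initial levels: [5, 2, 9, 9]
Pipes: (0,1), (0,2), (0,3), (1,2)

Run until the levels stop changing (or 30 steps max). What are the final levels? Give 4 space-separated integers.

Step 1: flows [0->1,2->0,3->0,2->1] -> levels [6 4 7 8]
Step 2: flows [0->1,2->0,3->0,2->1] -> levels [7 6 5 7]
Step 3: flows [0->1,0->2,0=3,1->2] -> levels [5 6 7 7]
Step 4: flows [1->0,2->0,3->0,2->1] -> levels [8 6 5 6]
Step 5: flows [0->1,0->2,0->3,1->2] -> levels [5 6 7 7]
  -> period-2 cycle: step 5 state = step 3 state; never stabilizes
  -> state at step 30: (30-3) mod 2 = 1, same as step 4 -> [8 6 5 6]

Answer: 8 6 5 6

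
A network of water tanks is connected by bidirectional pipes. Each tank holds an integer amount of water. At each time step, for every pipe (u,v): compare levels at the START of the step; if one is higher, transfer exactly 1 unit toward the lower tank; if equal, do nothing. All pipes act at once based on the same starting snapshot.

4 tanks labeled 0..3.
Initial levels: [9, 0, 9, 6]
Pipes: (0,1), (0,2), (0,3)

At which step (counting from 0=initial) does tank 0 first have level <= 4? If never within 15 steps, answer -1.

Answer: 6

Derivation:
Step 1: flows [0->1,0=2,0->3] -> levels [7 1 9 7]
Step 2: flows [0->1,2->0,0=3] -> levels [7 2 8 7]
Step 3: flows [0->1,2->0,0=3] -> levels [7 3 7 7]
Step 4: flows [0->1,0=2,0=3] -> levels [6 4 7 7]
Step 5: flows [0->1,2->0,3->0] -> levels [7 5 6 6]
Step 6: flows [0->1,0->2,0->3] -> levels [4 6 7 7]
Tank 0 first reaches <=4 at step 6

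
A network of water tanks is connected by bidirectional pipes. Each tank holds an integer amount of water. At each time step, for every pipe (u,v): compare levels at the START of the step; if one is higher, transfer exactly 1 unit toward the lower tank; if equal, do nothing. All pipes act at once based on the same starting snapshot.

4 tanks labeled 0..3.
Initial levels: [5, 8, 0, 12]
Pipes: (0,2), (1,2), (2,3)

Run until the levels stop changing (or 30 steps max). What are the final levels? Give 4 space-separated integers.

Answer: 6 6 7 6

Derivation:
Step 1: flows [0->2,1->2,3->2] -> levels [4 7 3 11]
Step 2: flows [0->2,1->2,3->2] -> levels [3 6 6 10]
Step 3: flows [2->0,1=2,3->2] -> levels [4 6 6 9]
Step 4: flows [2->0,1=2,3->2] -> levels [5 6 6 8]
Step 5: flows [2->0,1=2,3->2] -> levels [6 6 6 7]
Step 6: flows [0=2,1=2,3->2] -> levels [6 6 7 6]
Step 7: flows [2->0,2->1,2->3] -> levels [7 7 4 7]
Step 8: flows [0->2,1->2,3->2] -> levels [6 6 7 6]
  -> period-2 cycle: step 8 state = step 6 state; never stabilizes
  -> state at step 30: (30-6) mod 2 = 0, same as step 6 -> [6 6 7 6]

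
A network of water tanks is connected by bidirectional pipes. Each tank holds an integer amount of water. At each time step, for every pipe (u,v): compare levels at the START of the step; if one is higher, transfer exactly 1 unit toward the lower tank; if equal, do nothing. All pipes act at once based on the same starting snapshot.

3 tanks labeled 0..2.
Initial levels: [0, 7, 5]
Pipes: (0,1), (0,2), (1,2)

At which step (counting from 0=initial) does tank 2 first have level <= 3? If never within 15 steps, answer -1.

Answer: -1

Derivation:
Step 1: flows [1->0,2->0,1->2] -> levels [2 5 5]
Step 2: flows [1->0,2->0,1=2] -> levels [4 4 4]
Step 3: flows [0=1,0=2,1=2] -> levels [4 4 4]
  -> stable; tank 2 stays at 4 > 3
Tank 2 never reaches <=3 within 15 steps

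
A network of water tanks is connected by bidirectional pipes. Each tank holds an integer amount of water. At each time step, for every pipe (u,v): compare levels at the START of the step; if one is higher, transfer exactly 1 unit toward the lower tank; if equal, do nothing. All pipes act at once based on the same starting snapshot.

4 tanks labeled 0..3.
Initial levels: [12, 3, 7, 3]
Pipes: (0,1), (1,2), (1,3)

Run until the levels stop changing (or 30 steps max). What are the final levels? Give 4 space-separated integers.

Step 1: flows [0->1,2->1,1=3] -> levels [11 5 6 3]
Step 2: flows [0->1,2->1,1->3] -> levels [10 6 5 4]
Step 3: flows [0->1,1->2,1->3] -> levels [9 5 6 5]
Step 4: flows [0->1,2->1,1=3] -> levels [8 7 5 5]
Step 5: flows [0->1,1->2,1->3] -> levels [7 6 6 6]
Step 6: flows [0->1,1=2,1=3] -> levels [6 7 6 6]
Step 7: flows [1->0,1->2,1->3] -> levels [7 4 7 7]
Step 8: flows [0->1,2->1,3->1] -> levels [6 7 6 6]
  -> period-2 cycle: step 8 state = step 6 state; never stabilizes
  -> state at step 30: (30-6) mod 2 = 0, same as step 6 -> [6 7 6 6]

Answer: 6 7 6 6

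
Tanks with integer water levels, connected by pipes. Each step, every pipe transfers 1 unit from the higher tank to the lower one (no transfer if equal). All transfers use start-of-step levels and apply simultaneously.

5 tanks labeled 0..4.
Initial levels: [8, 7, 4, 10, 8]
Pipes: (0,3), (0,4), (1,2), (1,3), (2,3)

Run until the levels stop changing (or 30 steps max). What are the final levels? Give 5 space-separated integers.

Step 1: flows [3->0,0=4,1->2,3->1,3->2] -> levels [9 7 6 7 8]
Step 2: flows [0->3,0->4,1->2,1=3,3->2] -> levels [7 6 8 7 9]
Step 3: flows [0=3,4->0,2->1,3->1,2->3] -> levels [8 8 6 7 8]
Step 4: flows [0->3,0=4,1->2,1->3,3->2] -> levels [7 6 8 8 8]
Step 5: flows [3->0,4->0,2->1,3->1,2=3] -> levels [9 8 7 6 7]
Step 6: flows [0->3,0->4,1->2,1->3,2->3] -> levels [7 6 7 9 8]
Step 7: flows [3->0,4->0,2->1,3->1,3->2] -> levels [9 8 7 6 7]
  -> period-2 cycle: step 7 state = step 5 state; never stabilizes
  -> state at step 30: (30-5) mod 2 = 1, same as step 6 -> [7 6 7 9 8]

Answer: 7 6 7 9 8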